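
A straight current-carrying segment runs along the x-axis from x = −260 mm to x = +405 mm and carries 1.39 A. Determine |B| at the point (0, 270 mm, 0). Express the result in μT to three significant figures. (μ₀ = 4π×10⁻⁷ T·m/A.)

B ≈ 0.785 μT

For a finite straight segment, B = (μ₀I/4πd)(sinθ₁ + sinθ₂), where θ₁, θ₂ are the angles from the perpendicular to each end.
The perpendicular distance is d = 0.27 m; the end-offsets along the wire are a = 0.26 m and b = 0.405 m.
sinθ₁ = 0.26/√(0.26²+0.27²) = 0.6936; sinθ₂ = 0.405/√(0.405²+0.27²) = 0.8321.
B = (4π×10⁻⁷ × 1.39) / (4π × 0.27) × (0.6936 + 0.8321) = 7.85×10⁻⁷ T.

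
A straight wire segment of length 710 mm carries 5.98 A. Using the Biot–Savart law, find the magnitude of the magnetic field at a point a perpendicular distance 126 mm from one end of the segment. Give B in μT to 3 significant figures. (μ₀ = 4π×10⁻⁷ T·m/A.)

For a finite straight segment, B = (μ₀I/4πd)(sinθ₁ + sinθ₂), where θ₁, θ₂ are the angles from the perpendicular to each end.
The perpendicular foot is at one end, so the two end-offsets along the wire are 0 and L = 0.71 m.
sinθ₁ = 0/√(0²+0.126²) = 0.0000; sinθ₂ = 0.71/√(0.71²+0.126²) = 0.9846.
B = (4π×10⁻⁷ × 5.98) / (4π × 0.126) × (0.0000 + 0.9846) = 4.67×10⁻⁶ T.

B ≈ 4.67 μT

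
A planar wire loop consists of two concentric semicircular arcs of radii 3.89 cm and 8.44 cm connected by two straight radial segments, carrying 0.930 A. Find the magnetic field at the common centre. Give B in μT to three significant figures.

B ≈ 4.05 μT

The radial connectors point toward the centre, so dl × r̂ = 0 and they contribute nothing.
Each semicircle gives μ₀I/(4R): inner arc 7.51×10⁻⁶ T, outer arc 3.46×10⁻⁶ T.
The two arcs carry current in opposite angular senses, so their fields oppose: B = |7.51×10⁻⁶ − 3.46×10⁻⁶| = 4.05×10⁻⁶ T.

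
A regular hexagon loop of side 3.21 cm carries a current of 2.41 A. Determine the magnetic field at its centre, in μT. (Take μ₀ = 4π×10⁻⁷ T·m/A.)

Each side is a finite straight segment at perpendicular distance d = a/(2 tan(π/6)) = 0.0278 m from the centre, with end-angles ±π/6.
One side contributes B₁ = (μ₀I/4πd)·2 sin(π/6) = 8.67×10⁻⁶ T.
All 6 sides add in the same direction: B = 6 × 8.67×10⁻⁶ = 5.20×10⁻⁵ T.

B ≈ 52.0 μT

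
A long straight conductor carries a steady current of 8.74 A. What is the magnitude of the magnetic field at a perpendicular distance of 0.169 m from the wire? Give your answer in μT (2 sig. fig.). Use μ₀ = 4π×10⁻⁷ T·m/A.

For an infinitely long straight wire, B = μ₀I/(2πd).
B = (4π×10⁻⁷ × 8.74) / (2π × 0.169) = 1.03×10⁻⁵ T.

B ≈ 10 μT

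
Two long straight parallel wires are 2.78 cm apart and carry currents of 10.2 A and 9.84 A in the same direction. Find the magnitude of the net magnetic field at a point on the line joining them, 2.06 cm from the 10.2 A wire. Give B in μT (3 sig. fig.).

Each long wire gives B = μ₀I/(2πd). Distances are d₁ = 0.0206 m and d₂ = 0.0072 m.
B₁ = 9.90×10⁻⁵ T, B₂ = 2.73×10⁻⁴ T.
Between parallel currents the two contributions point in opposite directions, so they subtract. B = |B₁ − B₂| = |9.90×10⁻⁵ − 2.73×10⁻⁴| = 1.74×10⁻⁴ T.

B ≈ 174 μT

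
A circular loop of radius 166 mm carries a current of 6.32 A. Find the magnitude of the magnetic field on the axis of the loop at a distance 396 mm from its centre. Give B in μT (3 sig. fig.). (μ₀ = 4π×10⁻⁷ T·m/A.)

On the axis of a circular loop, B = μ₀IR² / [2(R²+z²)^(3/2)].
R² + z² = (0.166)² + (0.396)² = 0.1844 m², and (R²+z²)^(3/2) = 7.92×10⁻² m³.
B = (4π×10⁻⁷ × 6.32 × 0.02756) / (2 × 7.92×10⁻²) = 1.38×10⁻⁶ T.

B ≈ 1.38 μT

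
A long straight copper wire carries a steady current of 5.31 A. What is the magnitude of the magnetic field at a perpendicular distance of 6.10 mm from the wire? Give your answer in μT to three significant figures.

For an infinitely long straight wire, B = μ₀I/(2πd).
B = (4π×10⁻⁷ × 5.31) / (2π × 0.0061) = 1.74×10⁻⁴ T.

B ≈ 174 μT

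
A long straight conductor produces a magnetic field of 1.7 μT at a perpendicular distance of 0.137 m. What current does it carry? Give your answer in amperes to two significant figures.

I ≈ 1.2 A

For a long straight wire B = μ₀I/(2πd), so I = 2πdB/μ₀.
I = 2π × 0.137 × 1.70×10⁻⁶ / (4π×10⁻⁷) = 1.16 A.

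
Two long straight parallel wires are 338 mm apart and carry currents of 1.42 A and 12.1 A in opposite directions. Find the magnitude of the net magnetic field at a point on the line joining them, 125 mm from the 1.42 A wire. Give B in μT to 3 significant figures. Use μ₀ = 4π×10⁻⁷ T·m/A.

B ≈ 13.6 μT

Each long wire gives B = μ₀I/(2πd). Distances are d₁ = 0.125 m and d₂ = 0.213 m.
B₁ = 2.27×10⁻⁶ T, B₂ = 1.14×10⁻⁵ T.
Between antiparallel currents both contributions point the same way, so they add. B = B₁ + B₂ = 2.27×10⁻⁶ + 1.14×10⁻⁵ = 1.36×10⁻⁵ T.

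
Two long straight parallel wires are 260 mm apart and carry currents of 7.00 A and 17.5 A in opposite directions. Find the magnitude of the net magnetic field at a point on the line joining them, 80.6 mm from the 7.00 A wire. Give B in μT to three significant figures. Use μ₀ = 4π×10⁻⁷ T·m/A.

B ≈ 36.9 μT

Each long wire gives B = μ₀I/(2πd). Distances are d₁ = 0.0806 m and d₂ = 0.1794 m.
B₁ = 1.74×10⁻⁵ T, B₂ = 1.95×10⁻⁵ T.
Between antiparallel currents both contributions point the same way, so they add. B = B₁ + B₂ = 1.74×10⁻⁵ + 1.95×10⁻⁵ = 3.69×10⁻⁵ T.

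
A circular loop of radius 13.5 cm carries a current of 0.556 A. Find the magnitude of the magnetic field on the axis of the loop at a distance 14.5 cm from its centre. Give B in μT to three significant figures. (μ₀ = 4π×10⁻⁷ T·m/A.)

B ≈ 0.819 μT

On the axis of a circular loop, B = μ₀IR² / [2(R²+z²)^(3/2)].
R² + z² = (0.135)² + (0.145)² = 0.03925 m², and (R²+z²)^(3/2) = 7.78×10⁻³ m³.
B = (4π×10⁻⁷ × 0.556 × 0.01823) / (2 × 7.78×10⁻³) = 8.19×10⁻⁷ T.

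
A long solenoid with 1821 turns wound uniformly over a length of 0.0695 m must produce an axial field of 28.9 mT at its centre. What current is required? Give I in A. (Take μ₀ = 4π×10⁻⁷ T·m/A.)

I ≈ 0.878 A

Inside a long solenoid B = μ₀nI with n = 2.620×10⁴ m⁻¹, so I = B/(μ₀n).
I = 2.89×10⁻² / (4π×10⁻⁷ × 2.620×10⁴) = 0.878 A.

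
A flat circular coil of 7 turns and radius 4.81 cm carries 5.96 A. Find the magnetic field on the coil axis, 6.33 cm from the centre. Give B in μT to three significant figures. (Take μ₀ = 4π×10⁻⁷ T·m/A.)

B ≈ 121 μT

For an N-turn flat coil, B = Nμ₀IR²/[2(R²+z²)^(3/2)] with R = 0.0481 m, z = 0.0633 m.
B = 7 × 1.72×10⁻⁵ T = 1.21×10⁻⁴ T.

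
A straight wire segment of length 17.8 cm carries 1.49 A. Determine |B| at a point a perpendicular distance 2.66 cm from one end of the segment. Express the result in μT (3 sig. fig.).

B ≈ 5.54 μT

For a finite straight segment, B = (μ₀I/4πd)(sinθ₁ + sinθ₂), where θ₁, θ₂ are the angles from the perpendicular to each end.
The perpendicular foot is at one end, so the two end-offsets along the wire are 0 and L = 0.178 m.
sinθ₁ = 0/√(0²+0.0266²) = 0.0000; sinθ₂ = 0.178/√(0.178²+0.0266²) = 0.9890.
B = (4π×10⁻⁷ × 1.49) / (4π × 0.0266) × (0.0000 + 0.9890) = 5.54×10⁻⁶ T.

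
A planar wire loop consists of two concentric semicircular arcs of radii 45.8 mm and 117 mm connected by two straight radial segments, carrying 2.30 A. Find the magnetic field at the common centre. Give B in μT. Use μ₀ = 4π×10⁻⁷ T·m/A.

The radial connectors point toward the centre, so dl × r̂ = 0 and they contribute nothing.
Each semicircle gives μ₀I/(4R): inner arc 1.58×10⁻⁵ T, outer arc 6.18×10⁻⁶ T.
The two arcs carry current in opposite angular senses, so their fields oppose: B = |1.58×10⁻⁵ − 6.18×10⁻⁶| = 9.60×10⁻⁶ T.

B ≈ 9.60 μT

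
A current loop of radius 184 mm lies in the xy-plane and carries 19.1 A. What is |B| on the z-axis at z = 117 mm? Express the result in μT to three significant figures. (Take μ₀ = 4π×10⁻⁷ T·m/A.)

B ≈ 39.2 μT

On the axis of a circular loop, B = μ₀IR² / [2(R²+z²)^(3/2)].
R² + z² = (0.184)² + (0.117)² = 0.04754 m², and (R²+z²)^(3/2) = 1.04×10⁻² m³.
B = (4π×10⁻⁷ × 19.1 × 0.03386) / (2 × 1.04×10⁻²) = 3.92×10⁻⁵ T.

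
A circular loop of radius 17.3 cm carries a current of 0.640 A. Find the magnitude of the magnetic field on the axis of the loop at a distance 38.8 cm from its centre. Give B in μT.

B ≈ 0.157 μT

On the axis of a circular loop, B = μ₀IR² / [2(R²+z²)^(3/2)].
R² + z² = (0.173)² + (0.388)² = 0.1805 m², and (R²+z²)^(3/2) = 7.67×10⁻² m³.
B = (4π×10⁻⁷ × 0.640 × 0.02993) / (2 × 7.67×10⁻²) = 1.57×10⁻⁷ T.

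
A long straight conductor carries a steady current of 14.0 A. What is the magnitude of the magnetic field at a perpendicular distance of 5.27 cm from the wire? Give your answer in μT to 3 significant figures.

B ≈ 53.1 μT

For an infinitely long straight wire, B = μ₀I/(2πd).
B = (4π×10⁻⁷ × 14.0) / (2π × 0.0527) = 5.31×10⁻⁵ T.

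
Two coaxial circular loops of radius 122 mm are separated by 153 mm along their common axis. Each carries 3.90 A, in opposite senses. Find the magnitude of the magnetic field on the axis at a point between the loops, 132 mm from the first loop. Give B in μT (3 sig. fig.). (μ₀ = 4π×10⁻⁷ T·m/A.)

Each loop contributes B = μ₀IR²/[2(R²+z²)^(3/2)] on the axis, with z measured from that loop.
Loop 1 (z = 0.132 m): B₁ = 6.28×10⁻⁶ T. Loop 2 (z = 0.021 m): B₂ = 1.92×10⁻⁵ T.
The fields oppose: B = |B₁ − B₂| = 1.29×10⁻⁵ T.

B ≈ 12.9 μT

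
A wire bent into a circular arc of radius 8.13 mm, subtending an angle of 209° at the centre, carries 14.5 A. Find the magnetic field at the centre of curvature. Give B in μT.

B ≈ 651 μT

The Biot–Savart field of a circular arc at its centre is B = μ₀Iφ/(4πR), with φ = 3.648 rad.
B = (4π×10⁻⁷ × 14.5 × 3.648) / (4π × 0.00813) = 6.51×10⁻⁴ T.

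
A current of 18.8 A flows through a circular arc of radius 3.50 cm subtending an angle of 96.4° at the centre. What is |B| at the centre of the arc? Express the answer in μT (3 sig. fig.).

B ≈ 90.4 μT

The Biot–Savart field of a circular arc at its centre is B = μ₀Iφ/(4πR), with φ = 1.682 rad.
B = (4π×10⁻⁷ × 18.8 × 1.682) / (4π × 0.035) = 9.04×10⁻⁵ T.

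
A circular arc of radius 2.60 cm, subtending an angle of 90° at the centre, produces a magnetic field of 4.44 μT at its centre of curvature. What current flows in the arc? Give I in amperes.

For a circular arc, B = μ₀Iφ/(4πR) with φ in radians; here φ = 1.571 rad.
So I = 4πRB/(μ₀φ) = 4π × 0.026 × 4.44×10⁻⁶ / (4π×10⁻⁷ × 1.571) = 0.735 A.

I ≈ 0.735 A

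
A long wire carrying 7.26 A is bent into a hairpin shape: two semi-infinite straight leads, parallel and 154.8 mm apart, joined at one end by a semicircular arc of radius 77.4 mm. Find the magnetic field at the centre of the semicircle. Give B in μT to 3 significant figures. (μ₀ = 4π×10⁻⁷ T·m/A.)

B ≈ 48.2 μT

The semicircular arc contributes B_arc = μ₀I·π/(4πR) = μ₀I/(4R) = 2.95×10⁻⁵ T.
Each semi-infinite lead is at perpendicular distance R = 0.0774 m from the centre, with the perpendicular foot at its near end, so it contributes μ₀I/(4πR); both point the same way, together 1.88×10⁻⁵ T.
Arc and leads all point the same direction: B = 2.95×10⁻⁵ + 1.88×10⁻⁵ = 4.82×10⁻⁵ T.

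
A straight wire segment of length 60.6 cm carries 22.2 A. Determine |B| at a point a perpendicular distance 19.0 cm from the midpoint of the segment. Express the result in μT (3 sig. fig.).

For a finite straight segment, B = (μ₀I/4πd)(sinθ₁ + sinθ₂), where θ₁, θ₂ are the angles from the perpendicular to each end.
The perpendicular from the point meets the wire at its midpoint, so each end is L/2 = 0.303 m away along the wire.
sinθ₁ = 0.303/√(0.303²+0.19²) = 0.8472; sinθ₂ = 0.303/√(0.303²+0.19²) = 0.8472.
B = (4π×10⁻⁷ × 22.2) / (4π × 0.19) × (0.8472 + 0.8472) = 1.98×10⁻⁵ T.

B ≈ 19.8 μT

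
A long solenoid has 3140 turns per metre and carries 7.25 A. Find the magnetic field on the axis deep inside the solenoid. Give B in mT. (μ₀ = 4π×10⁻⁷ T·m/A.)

Inside a long solenoid, B = μ₀nI with n = 3140 turns/m.
B = 4π×10⁻⁷ × 3140 × 7.25 = 2.86×10⁻² T.

B ≈ 28.6 mT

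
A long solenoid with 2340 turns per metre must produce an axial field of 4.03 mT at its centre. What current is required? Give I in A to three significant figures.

I ≈ 1.37 A

Inside a long solenoid B = μ₀nI with n = 2340 m⁻¹, so I = B/(μ₀n).
I = 4.03×10⁻³ / (4π×10⁻⁷ × 2340) = 1.37 A.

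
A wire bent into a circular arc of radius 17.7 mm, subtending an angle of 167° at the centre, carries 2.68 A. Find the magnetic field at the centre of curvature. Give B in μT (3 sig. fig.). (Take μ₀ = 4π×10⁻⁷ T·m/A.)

B ≈ 44.1 μT

The Biot–Savart field of a circular arc at its centre is B = μ₀Iφ/(4πR), with φ = 2.915 rad.
B = (4π×10⁻⁷ × 2.68 × 2.915) / (4π × 0.0177) = 4.41×10⁻⁵ T.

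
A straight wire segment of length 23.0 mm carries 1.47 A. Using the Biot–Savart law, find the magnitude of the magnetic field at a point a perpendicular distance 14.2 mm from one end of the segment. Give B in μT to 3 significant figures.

B ≈ 8.81 μT

For a finite straight segment, B = (μ₀I/4πd)(sinθ₁ + sinθ₂), where θ₁, θ₂ are the angles from the perpendicular to each end.
The perpendicular foot is at one end, so the two end-offsets along the wire are 0 and L = 0.023 m.
sinθ₁ = 0/√(0²+0.0142²) = 0.0000; sinθ₂ = 0.023/√(0.023²+0.0142²) = 0.8509.
B = (4π×10⁻⁷ × 1.47) / (4π × 0.0142) × (0.0000 + 0.8509) = 8.81×10⁻⁶ T.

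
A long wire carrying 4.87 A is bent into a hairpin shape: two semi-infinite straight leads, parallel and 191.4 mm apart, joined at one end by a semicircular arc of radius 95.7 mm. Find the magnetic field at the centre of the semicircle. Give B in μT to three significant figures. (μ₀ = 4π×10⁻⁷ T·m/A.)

The semicircular arc contributes B_arc = μ₀I·π/(4πR) = μ₀I/(4R) = 1.60×10⁻⁵ T.
Each semi-infinite lead is at perpendicular distance R = 0.0957 m from the centre, with the perpendicular foot at its near end, so it contributes μ₀I/(4πR); both point the same way, together 1.02×10⁻⁵ T.
Arc and leads all point the same direction: B = 1.60×10⁻⁵ + 1.02×10⁻⁵ = 2.62×10⁻⁵ T.

B ≈ 26.2 μT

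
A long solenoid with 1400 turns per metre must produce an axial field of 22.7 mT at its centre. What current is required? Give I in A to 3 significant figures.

I ≈ 12.9 A

Inside a long solenoid B = μ₀nI with n = 1400 m⁻¹, so I = B/(μ₀n).
I = 2.27×10⁻² / (4π×10⁻⁷ × 1400) = 12.9 A.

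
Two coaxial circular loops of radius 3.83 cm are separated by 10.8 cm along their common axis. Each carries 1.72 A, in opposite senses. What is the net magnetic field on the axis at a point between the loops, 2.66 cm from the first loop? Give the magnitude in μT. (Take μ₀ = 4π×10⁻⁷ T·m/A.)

Each loop contributes B = μ₀IR²/[2(R²+z²)^(3/2)] on the axis, with z measured from that loop.
Loop 1 (z = 0.0266 m): B₁ = 1.56×10⁻⁵ T. Loop 2 (z = 0.0814 m): B₂ = 2.18×10⁻⁶ T.
The fields oppose: B = |B₁ − B₂| = 1.35×10⁻⁵ T.

B ≈ 13.5 μT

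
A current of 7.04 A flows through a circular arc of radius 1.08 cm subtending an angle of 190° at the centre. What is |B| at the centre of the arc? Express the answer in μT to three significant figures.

The Biot–Savart field of a circular arc at its centre is B = μ₀Iφ/(4πR), with φ = 3.316 rad.
B = (4π×10⁻⁷ × 7.04 × 3.316) / (4π × 0.0108) = 2.16×10⁻⁴ T.

B ≈ 216 μT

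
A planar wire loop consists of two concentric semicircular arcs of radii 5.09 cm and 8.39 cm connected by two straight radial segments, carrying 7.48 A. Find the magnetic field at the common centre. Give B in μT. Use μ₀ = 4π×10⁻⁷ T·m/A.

B ≈ 18.2 μT

The radial connectors point toward the centre, so dl × r̂ = 0 and they contribute nothing.
Each semicircle gives μ₀I/(4R): inner arc 4.62×10⁻⁵ T, outer arc 2.80×10⁻⁵ T.
The two arcs carry current in opposite angular senses, so their fields oppose: B = |4.62×10⁻⁵ − 2.80×10⁻⁵| = 1.82×10⁻⁵ T.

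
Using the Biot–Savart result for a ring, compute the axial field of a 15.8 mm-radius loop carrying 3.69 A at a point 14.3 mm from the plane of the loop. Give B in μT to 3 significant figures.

On the axis of a circular loop, B = μ₀IR² / [2(R²+z²)^(3/2)].
R² + z² = (0.0158)² + (0.0143)² = 0.0004541 m², and (R²+z²)^(3/2) = 9.68×10⁻⁶ m³.
B = (4π×10⁻⁷ × 3.69 × 0.0002496) / (2 × 9.68×10⁻⁶) = 5.98×10⁻⁵ T.

B ≈ 59.8 μT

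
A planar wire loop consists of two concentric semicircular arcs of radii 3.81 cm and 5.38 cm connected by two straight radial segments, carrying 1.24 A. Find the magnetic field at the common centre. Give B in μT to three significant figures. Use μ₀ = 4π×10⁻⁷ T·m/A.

B ≈ 2.98 μT

The radial connectors point toward the centre, so dl × r̂ = 0 and they contribute nothing.
Each semicircle gives μ₀I/(4R): inner arc 1.02×10⁻⁵ T, outer arc 7.24×10⁻⁶ T.
The two arcs carry current in opposite angular senses, so their fields oppose: B = |1.02×10⁻⁵ − 7.24×10⁻⁶| = 2.98×10⁻⁶ T.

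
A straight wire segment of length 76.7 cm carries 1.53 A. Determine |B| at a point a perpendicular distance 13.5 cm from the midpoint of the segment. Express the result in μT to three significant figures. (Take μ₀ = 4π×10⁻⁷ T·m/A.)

For a finite straight segment, B = (μ₀I/4πd)(sinθ₁ + sinθ₂), where θ₁, θ₂ are the angles from the perpendicular to each end.
The perpendicular from the point meets the wire at its midpoint, so each end is L/2 = 0.3835 m away along the wire.
sinθ₁ = 0.3835/√(0.3835²+0.135²) = 0.9433; sinθ₂ = 0.3835/√(0.3835²+0.135²) = 0.9433.
B = (4π×10⁻⁷ × 1.53) / (4π × 0.135) × (0.9433 + 0.9433) = 2.14×10⁻⁶ T.

B ≈ 2.14 μT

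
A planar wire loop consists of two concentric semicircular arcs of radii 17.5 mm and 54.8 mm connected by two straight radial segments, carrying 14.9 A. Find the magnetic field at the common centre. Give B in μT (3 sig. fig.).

The radial connectors point toward the centre, so dl × r̂ = 0 and they contribute nothing.
Each semicircle gives μ₀I/(4R): inner arc 2.67×10⁻⁴ T, outer arc 8.54×10⁻⁵ T.
The two arcs carry current in opposite angular senses, so their fields oppose: B = |2.67×10⁻⁴ − 8.54×10⁻⁵| = 1.82×10⁻⁴ T.

B ≈ 182 μT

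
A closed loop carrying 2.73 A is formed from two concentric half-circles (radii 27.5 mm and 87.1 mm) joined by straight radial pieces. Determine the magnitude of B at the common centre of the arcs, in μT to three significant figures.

B ≈ 21.3 μT

The radial connectors point toward the centre, so dl × r̂ = 0 and they contribute nothing.
Each semicircle gives μ₀I/(4R): inner arc 3.12×10⁻⁵ T, outer arc 9.85×10⁻⁶ T.
The two arcs carry current in opposite angular senses, so their fields oppose: B = |3.12×10⁻⁵ − 9.85×10⁻⁶| = 2.13×10⁻⁵ T.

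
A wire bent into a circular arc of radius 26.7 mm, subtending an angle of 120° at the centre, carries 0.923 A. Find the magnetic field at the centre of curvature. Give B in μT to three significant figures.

The Biot–Savart field of a circular arc at its centre is B = μ₀Iφ/(4πR), with φ = 2.094 rad.
B = (4π×10⁻⁷ × 0.923 × 2.094) / (4π × 0.0267) = 7.24×10⁻⁶ T.

B ≈ 7.24 μT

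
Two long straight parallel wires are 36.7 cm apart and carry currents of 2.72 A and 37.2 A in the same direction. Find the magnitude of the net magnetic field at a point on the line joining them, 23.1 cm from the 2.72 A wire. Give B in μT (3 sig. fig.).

Each long wire gives B = μ₀I/(2πd). Distances are d₁ = 0.231 m and d₂ = 0.136 m.
B₁ = 2.35×10⁻⁶ T, B₂ = 5.47×10⁻⁵ T.
Between parallel currents the two contributions point in opposite directions, so they subtract. B = |B₁ − B₂| = |2.35×10⁻⁶ − 5.47×10⁻⁵| = 5.24×10⁻⁵ T.

B ≈ 52.4 μT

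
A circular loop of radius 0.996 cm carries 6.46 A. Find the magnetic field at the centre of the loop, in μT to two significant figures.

At the centre of a circular loop the Biot–Savart law gives B = μ₀I/(2R).
B = (4π×10⁻⁷ × 6.46) / (2 × 0.00996) = 4.08×10⁻⁴ T.

B ≈ 410 μT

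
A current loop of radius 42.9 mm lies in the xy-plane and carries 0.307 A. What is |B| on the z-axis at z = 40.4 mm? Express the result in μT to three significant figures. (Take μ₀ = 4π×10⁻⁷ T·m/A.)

On the axis of a circular loop, B = μ₀IR² / [2(R²+z²)^(3/2)].
R² + z² = (0.0429)² + (0.0404)² = 0.003473 m², and (R²+z²)^(3/2) = 2.05×10⁻⁴ m³.
B = (4π×10⁻⁷ × 0.307 × 0.00184) / (2 × 2.05×10⁻⁴) = 1.73×10⁻⁶ T.

B ≈ 1.73 μT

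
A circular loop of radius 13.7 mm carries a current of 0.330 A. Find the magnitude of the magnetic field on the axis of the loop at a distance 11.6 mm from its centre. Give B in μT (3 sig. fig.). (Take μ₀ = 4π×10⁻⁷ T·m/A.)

B ≈ 6.73 μT

On the axis of a circular loop, B = μ₀IR² / [2(R²+z²)^(3/2)].
R² + z² = (0.0137)² + (0.0116)² = 0.0003222 m², and (R²+z²)^(3/2) = 5.78×10⁻⁶ m³.
B = (4π×10⁻⁷ × 0.330 × 0.0001877) / (2 × 5.78×10⁻⁶) = 6.73×10⁻⁶ T.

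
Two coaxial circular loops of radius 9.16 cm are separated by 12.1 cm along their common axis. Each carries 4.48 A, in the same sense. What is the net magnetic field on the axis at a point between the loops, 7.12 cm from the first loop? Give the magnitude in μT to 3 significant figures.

Each loop contributes B = μ₀IR²/[2(R²+z²)^(3/2)] on the axis, with z measured from that loop.
Loop 1 (z = 0.0712 m): B₁ = 1.51×10⁻⁵ T. Loop 2 (z = 0.0498 m): B₂ = 2.08×10⁻⁵ T.
The fields add: B = B₁ + B₂ = 3.60×10⁻⁵ T.

B ≈ 36.0 μT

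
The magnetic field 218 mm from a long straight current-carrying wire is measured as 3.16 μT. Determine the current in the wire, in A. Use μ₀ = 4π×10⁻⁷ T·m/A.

For a long straight wire B = μ₀I/(2πd), so I = 2πdB/μ₀.
I = 2π × 0.218 × 3.16×10⁻⁶ / (4π×10⁻⁷) = 3.44 A.

I ≈ 3.44 A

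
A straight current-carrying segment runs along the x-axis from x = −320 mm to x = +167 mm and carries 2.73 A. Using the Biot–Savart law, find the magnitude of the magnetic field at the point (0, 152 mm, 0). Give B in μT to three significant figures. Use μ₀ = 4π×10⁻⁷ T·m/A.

For a finite straight segment, B = (μ₀I/4πd)(sinθ₁ + sinθ₂), where θ₁, θ₂ are the angles from the perpendicular to each end.
The perpendicular distance is d = 0.152 m; the end-offsets along the wire are a = 0.32 m and b = 0.167 m.
sinθ₁ = 0.32/√(0.32²+0.152²) = 0.9033; sinθ₂ = 0.167/√(0.167²+0.152²) = 0.7395.
B = (4π×10⁻⁷ × 2.73) / (4π × 0.152) × (0.9033 + 0.7395) = 2.95×10⁻⁶ T.

B ≈ 2.95 μT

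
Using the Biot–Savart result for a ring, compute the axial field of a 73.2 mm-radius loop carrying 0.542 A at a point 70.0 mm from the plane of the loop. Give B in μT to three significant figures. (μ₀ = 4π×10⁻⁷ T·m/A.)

B ≈ 1.76 μT

On the axis of a circular loop, B = μ₀IR² / [2(R²+z²)^(3/2)].
R² + z² = (0.0732)² + (0.07)² = 0.01026 m², and (R²+z²)^(3/2) = 1.04×10⁻³ m³.
B = (4π×10⁻⁷ × 0.542 × 0.005358) / (2 × 1.04×10⁻³) = 1.76×10⁻⁶ T.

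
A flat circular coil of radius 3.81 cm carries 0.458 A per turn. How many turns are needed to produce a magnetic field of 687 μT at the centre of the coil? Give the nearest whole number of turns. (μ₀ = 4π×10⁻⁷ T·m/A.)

N = 91

For an N-turn coil, B = Nμ₀I/(2R). A single turn gives B₁ = 7.55×10⁻⁶ T with R = 0.0381 m.
N = B/B₁ = 6.87×10⁻⁴ / 7.55×10⁻⁶ = 90.96.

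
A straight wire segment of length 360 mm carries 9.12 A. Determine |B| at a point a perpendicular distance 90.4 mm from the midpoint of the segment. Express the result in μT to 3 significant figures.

For a finite straight segment, B = (μ₀I/4πd)(sinθ₁ + sinθ₂), where θ₁, θ₂ are the angles from the perpendicular to each end.
The perpendicular from the point meets the wire at its midpoint, so each end is L/2 = 0.18 m away along the wire.
sinθ₁ = 0.18/√(0.18²+0.0904²) = 0.8936; sinθ₂ = 0.18/√(0.18²+0.0904²) = 0.8936.
B = (4π×10⁻⁷ × 9.12) / (4π × 0.0904) × (0.8936 + 0.8936) = 1.80×10⁻⁵ T.

B ≈ 18.0 μT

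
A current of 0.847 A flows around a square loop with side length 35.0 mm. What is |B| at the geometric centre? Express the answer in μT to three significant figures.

B ≈ 27.4 μT

Each side is a finite straight segment at perpendicular distance d = a/(2 tan(π/4)) = 0.0175 m from the centre, with end-angles ±π/4.
One side contributes B₁ = (μ₀I/4πd)·2 sin(π/4) = 6.84×10⁻⁶ T.
All 4 sides add in the same direction: B = 4 × 6.84×10⁻⁶ = 2.74×10⁻⁵ T.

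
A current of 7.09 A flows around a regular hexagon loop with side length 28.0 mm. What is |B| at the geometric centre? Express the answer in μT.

Each side is a finite straight segment at perpendicular distance d = a/(2 tan(π/6)) = 0.02425 m from the centre, with end-angles ±π/6.
One side contributes B₁ = (μ₀I/4πd)·2 sin(π/6) = 2.92×10⁻⁵ T.
All 6 sides add in the same direction: B = 6 × 2.92×10⁻⁵ = 1.75×10⁻⁴ T.

B ≈ 175 μT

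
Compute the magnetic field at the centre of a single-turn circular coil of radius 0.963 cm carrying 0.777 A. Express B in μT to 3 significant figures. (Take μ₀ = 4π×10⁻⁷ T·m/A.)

B ≈ 50.7 μT

At the centre of a circular loop the Biot–Savart law gives B = μ₀I/(2R).
B = (4π×10⁻⁷ × 0.777) / (2 × 0.00963) = 5.07×10⁻⁵ T.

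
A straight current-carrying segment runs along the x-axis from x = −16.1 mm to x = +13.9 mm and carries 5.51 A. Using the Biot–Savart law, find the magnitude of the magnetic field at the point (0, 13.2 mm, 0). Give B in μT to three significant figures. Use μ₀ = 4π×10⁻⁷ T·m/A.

B ≈ 62.5 μT

For a finite straight segment, B = (μ₀I/4πd)(sinθ₁ + sinθ₂), where θ₁, θ₂ are the angles from the perpendicular to each end.
The perpendicular distance is d = 0.0132 m; the end-offsets along the wire are a = 0.0161 m and b = 0.0139 m.
sinθ₁ = 0.0161/√(0.0161²+0.0132²) = 0.7733; sinθ₂ = 0.0139/√(0.0139²+0.0132²) = 0.7251.
B = (4π×10⁻⁷ × 5.51) / (4π × 0.0132) × (0.7733 + 0.7251) = 6.25×10⁻⁵ T.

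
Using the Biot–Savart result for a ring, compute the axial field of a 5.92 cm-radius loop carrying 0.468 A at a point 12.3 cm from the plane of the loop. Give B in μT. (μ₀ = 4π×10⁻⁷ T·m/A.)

On the axis of a circular loop, B = μ₀IR² / [2(R²+z²)^(3/2)].
R² + z² = (0.0592)² + (0.123)² = 0.01863 m², and (R²+z²)^(3/2) = 2.54×10⁻³ m³.
B = (4π×10⁻⁷ × 0.468 × 0.003505) / (2 × 2.54×10⁻³) = 4.05×10⁻⁷ T.

B ≈ 0.405 μT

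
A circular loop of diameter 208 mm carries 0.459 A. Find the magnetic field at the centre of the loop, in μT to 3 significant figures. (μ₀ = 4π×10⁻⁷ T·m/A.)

At the centre of a circular loop the Biot–Savart law gives B = μ₀I/(2R) (so R = 0.104 m).
B = (4π×10⁻⁷ × 0.459) / (2 × 0.104) = 2.77×10⁻⁶ T.

B ≈ 2.77 μT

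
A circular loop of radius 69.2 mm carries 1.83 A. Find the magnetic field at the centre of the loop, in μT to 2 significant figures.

B ≈ 17 μT

At the centre of a circular loop the Biot–Savart law gives B = μ₀I/(2R).
B = (4π×10⁻⁷ × 1.83) / (2 × 0.0692) = 1.66×10⁻⁵ T.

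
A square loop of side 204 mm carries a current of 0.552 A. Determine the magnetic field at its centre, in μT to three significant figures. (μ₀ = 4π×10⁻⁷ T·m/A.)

B ≈ 3.06 μT

Each side is a finite straight segment at perpendicular distance d = a/(2 tan(π/4)) = 0.102 m from the centre, with end-angles ±π/4.
One side contributes B₁ = (μ₀I/4πd)·2 sin(π/4) = 7.65×10⁻⁷ T.
All 4 sides add in the same direction: B = 4 × 7.65×10⁻⁷ = 3.06×10⁻⁶ T.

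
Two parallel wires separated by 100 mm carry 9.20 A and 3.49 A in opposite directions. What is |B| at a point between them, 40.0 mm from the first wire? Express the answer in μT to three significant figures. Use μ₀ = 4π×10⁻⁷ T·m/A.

B ≈ 57.6 μT

Each long wire gives B = μ₀I/(2πd). Distances are d₁ = 0.04 m and d₂ = 0.06 m.
B₁ = 4.60×10⁻⁵ T, B₂ = 1.16×10⁻⁵ T.
Between antiparallel currents both contributions point the same way, so they add. B = B₁ + B₂ = 4.60×10⁻⁵ + 1.16×10⁻⁵ = 5.76×10⁻⁵ T.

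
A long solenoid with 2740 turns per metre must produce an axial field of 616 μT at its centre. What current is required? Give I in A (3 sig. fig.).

Inside a long solenoid B = μ₀nI with n = 2740 m⁻¹, so I = B/(μ₀n).
I = 6.16×10⁻⁴ / (4π×10⁻⁷ × 2740) = 0.179 A.

I ≈ 0.179 A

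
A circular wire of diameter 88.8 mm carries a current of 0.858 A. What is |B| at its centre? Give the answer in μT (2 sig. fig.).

B ≈ 12 μT

At the centre of a circular loop the Biot–Savart law gives B = μ₀I/(2R) (so R = 0.0444 m).
B = (4π×10⁻⁷ × 0.858) / (2 × 0.0444) = 1.21×10⁻⁵ T.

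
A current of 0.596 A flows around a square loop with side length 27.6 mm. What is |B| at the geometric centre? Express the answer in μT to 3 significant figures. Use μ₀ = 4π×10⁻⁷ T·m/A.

B ≈ 24.4 μT

Each side is a finite straight segment at perpendicular distance d = a/(2 tan(π/4)) = 0.0138 m from the centre, with end-angles ±π/4.
One side contributes B₁ = (μ₀I/4πd)·2 sin(π/4) = 6.11×10⁻⁶ T.
All 4 sides add in the same direction: B = 4 × 6.11×10⁻⁶ = 2.44×10⁻⁵ T.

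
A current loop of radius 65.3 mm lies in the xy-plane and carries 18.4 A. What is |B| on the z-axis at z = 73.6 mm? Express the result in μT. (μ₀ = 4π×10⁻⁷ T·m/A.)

B ≈ 51.8 μT

On the axis of a circular loop, B = μ₀IR² / [2(R²+z²)^(3/2)].
R² + z² = (0.0653)² + (0.0736)² = 0.009681 m², and (R²+z²)^(3/2) = 9.53×10⁻⁴ m³.
B = (4π×10⁻⁷ × 18.4 × 0.004264) / (2 × 9.53×10⁻⁴) = 5.18×10⁻⁵ T.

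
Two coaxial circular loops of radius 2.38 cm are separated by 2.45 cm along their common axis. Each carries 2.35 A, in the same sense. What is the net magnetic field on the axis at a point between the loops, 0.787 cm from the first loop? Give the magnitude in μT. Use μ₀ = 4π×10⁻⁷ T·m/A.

B ≈ 87.3 μT

Each loop contributes B = μ₀IR²/[2(R²+z²)^(3/2)] on the axis, with z measured from that loop.
Loop 1 (z = 0.00787 m): B₁ = 5.31×10⁻⁵ T. Loop 2 (z = 0.01663 m): B₂ = 3.42×10⁻⁵ T.
The fields add: B = B₁ + B₂ = 8.73×10⁻⁵ T.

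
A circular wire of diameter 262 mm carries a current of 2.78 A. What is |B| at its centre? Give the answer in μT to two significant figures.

At the centre of a circular loop the Biot–Savart law gives B = μ₀I/(2R) (so R = 0.131 m).
B = (4π×10⁻⁷ × 2.78) / (2 × 0.131) = 1.33×10⁻⁵ T.

B ≈ 13 μT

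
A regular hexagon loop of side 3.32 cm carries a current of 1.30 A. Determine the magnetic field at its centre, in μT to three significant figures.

Each side is a finite straight segment at perpendicular distance d = a/(2 tan(π/6)) = 0.02875 m from the centre, with end-angles ±π/6.
One side contributes B₁ = (μ₀I/4πd)·2 sin(π/6) = 4.52×10⁻⁶ T.
All 6 sides add in the same direction: B = 6 × 4.52×10⁻⁶ = 2.71×10⁻⁵ T.

B ≈ 27.1 μT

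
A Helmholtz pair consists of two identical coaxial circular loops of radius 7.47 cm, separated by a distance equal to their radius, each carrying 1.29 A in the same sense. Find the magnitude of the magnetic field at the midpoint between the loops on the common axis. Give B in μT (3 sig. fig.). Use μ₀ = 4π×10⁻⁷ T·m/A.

Each loop contributes B = μ₀IR²/[2(R²+z²)^(3/2)] on the axis, with z measured from that loop.
Loop 1 (z = 0.03735 m): B₁ = 7.76×10⁻⁶ T. Loop 2 (z = 0.03735 m): B₂ = 7.76×10⁻⁶ T.
The fields add: B = B₁ + B₂ = 1.55×10⁻⁵ T.

B ≈ 15.5 μT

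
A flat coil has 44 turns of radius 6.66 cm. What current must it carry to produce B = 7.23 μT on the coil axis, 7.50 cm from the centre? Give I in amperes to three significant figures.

For an N-turn coil, B = Nμ₀IR²/[2(R²+z²)^(3/2)] with R = 0.0666 m, z = 0.075 m, so I = 2B(R²+z²)^(3/2)/(Nμ₀R²) = 2 × 7.23×10⁻⁶ × 1.01×10⁻³ / (44 × 4π×10⁻⁷ × 0.004436) = 5.95×10⁻² A.

I ≈ 0.0595 A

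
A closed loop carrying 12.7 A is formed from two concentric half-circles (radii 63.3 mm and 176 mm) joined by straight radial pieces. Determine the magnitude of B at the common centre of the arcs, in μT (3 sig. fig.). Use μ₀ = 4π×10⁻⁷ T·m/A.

The radial connectors point toward the centre, so dl × r̂ = 0 and they contribute nothing.
Each semicircle gives μ₀I/(4R): inner arc 6.30×10⁻⁵ T, outer arc 2.27×10⁻⁵ T.
The two arcs carry current in opposite angular senses, so their fields oppose: B = |6.30×10⁻⁵ − 2.27×10⁻⁵| = 4.04×10⁻⁵ T.

B ≈ 40.4 μT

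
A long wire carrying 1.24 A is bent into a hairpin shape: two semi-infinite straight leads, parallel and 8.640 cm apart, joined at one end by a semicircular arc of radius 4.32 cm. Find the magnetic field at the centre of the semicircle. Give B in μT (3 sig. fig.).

The semicircular arc contributes B_arc = μ₀I·π/(4πR) = μ₀I/(4R) = 9.02×10⁻⁶ T.
Each semi-infinite lead is at perpendicular distance R = 0.0432 m from the centre, with the perpendicular foot at its near end, so it contributes μ₀I/(4πR); both point the same way, together 5.74×10⁻⁶ T.
Arc and leads all point the same direction: B = 9.02×10⁻⁶ + 5.74×10⁻⁶ = 1.48×10⁻⁵ T.

B ≈ 14.8 μT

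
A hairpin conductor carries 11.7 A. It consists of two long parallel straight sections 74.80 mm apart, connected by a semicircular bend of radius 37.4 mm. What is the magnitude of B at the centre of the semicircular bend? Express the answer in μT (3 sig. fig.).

B ≈ 161 μT

The semicircular arc contributes B_arc = μ₀I·π/(4πR) = μ₀I/(4R) = 9.83×10⁻⁵ T.
Each semi-infinite lead is at perpendicular distance R = 0.0374 m from the centre, with the perpendicular foot at its near end, so it contributes μ₀I/(4πR); both point the same way, together 6.26×10⁻⁵ T.
Arc and leads all point the same direction: B = 9.83×10⁻⁵ + 6.26×10⁻⁵ = 1.61×10⁻⁴ T.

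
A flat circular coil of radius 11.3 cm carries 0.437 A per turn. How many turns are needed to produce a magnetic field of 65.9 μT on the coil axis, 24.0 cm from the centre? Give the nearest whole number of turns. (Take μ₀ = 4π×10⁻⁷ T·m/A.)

For an N-turn coil, B = Nμ₀IR²/[2(R²+z²)^(3/2)]. A single turn gives B₁ = 1.88×10⁻⁷ T with R = 0.113 m, z = 0.24 m.
N = B/B₁ = 6.59×10⁻⁵ / 1.88×10⁻⁷ = 350.86.

N = 351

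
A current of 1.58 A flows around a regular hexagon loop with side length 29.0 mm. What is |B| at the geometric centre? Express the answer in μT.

Each side is a finite straight segment at perpendicular distance d = a/(2 tan(π/6)) = 0.02511 m from the centre, with end-angles ±π/6.
One side contributes B₁ = (μ₀I/4πd)·2 sin(π/6) = 6.29×10⁻⁶ T.
All 6 sides add in the same direction: B = 6 × 6.29×10⁻⁶ = 3.77×10⁻⁵ T.

B ≈ 37.7 μT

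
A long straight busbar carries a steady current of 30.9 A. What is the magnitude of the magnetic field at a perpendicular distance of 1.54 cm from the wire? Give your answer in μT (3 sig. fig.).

B ≈ 401 μT

For an infinitely long straight wire, B = μ₀I/(2πd).
B = (4π×10⁻⁷ × 30.9) / (2π × 0.0154) = 4.01×10⁻⁴ T.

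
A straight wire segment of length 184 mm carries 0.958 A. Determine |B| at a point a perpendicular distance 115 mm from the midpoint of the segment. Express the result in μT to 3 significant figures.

B ≈ 1.04 μT

For a finite straight segment, B = (μ₀I/4πd)(sinθ₁ + sinθ₂), where θ₁, θ₂ are the angles from the perpendicular to each end.
The perpendicular from the point meets the wire at its midpoint, so each end is L/2 = 0.092 m away along the wire.
sinθ₁ = 0.092/√(0.092²+0.115²) = 0.6247; sinθ₂ = 0.092/√(0.092²+0.115²) = 0.6247.
B = (4π×10⁻⁷ × 0.958) / (4π × 0.115) × (0.6247 + 0.6247) = 1.04×10⁻⁶ T.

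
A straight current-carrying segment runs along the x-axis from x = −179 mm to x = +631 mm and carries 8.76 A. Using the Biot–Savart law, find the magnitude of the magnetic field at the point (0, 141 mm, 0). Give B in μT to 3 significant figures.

For a finite straight segment, B = (μ₀I/4πd)(sinθ₁ + sinθ₂), where θ₁, θ₂ are the angles from the perpendicular to each end.
The perpendicular distance is d = 0.141 m; the end-offsets along the wire are a = 0.179 m and b = 0.631 m.
sinθ₁ = 0.179/√(0.179²+0.141²) = 0.7856; sinθ₂ = 0.631/√(0.631²+0.141²) = 0.9759.
B = (4π×10⁻⁷ × 8.76) / (4π × 0.141) × (0.7856 + 0.9759) = 1.09×10⁻⁵ T.

B ≈ 10.9 μT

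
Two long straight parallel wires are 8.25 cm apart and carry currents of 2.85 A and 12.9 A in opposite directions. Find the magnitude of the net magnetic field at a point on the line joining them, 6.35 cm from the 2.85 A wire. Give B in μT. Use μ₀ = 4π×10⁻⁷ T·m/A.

Each long wire gives B = μ₀I/(2πd). Distances are d₁ = 0.0635 m and d₂ = 0.019 m.
B₁ = 8.98×10⁻⁶ T, B₂ = 1.36×10⁻⁴ T.
Between antiparallel currents both contributions point the same way, so they add. B = B₁ + B₂ = 8.98×10⁻⁶ + 1.36×10⁻⁴ = 1.45×10⁻⁴ T.

B ≈ 145 μT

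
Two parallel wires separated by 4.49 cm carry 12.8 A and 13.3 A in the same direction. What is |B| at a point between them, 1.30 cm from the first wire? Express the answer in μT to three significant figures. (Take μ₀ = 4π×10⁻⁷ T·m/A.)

Each long wire gives B = μ₀I/(2πd). Distances are d₁ = 0.013 m and d₂ = 0.0319 m.
B₁ = 1.97×10⁻⁴ T, B₂ = 8.34×10⁻⁵ T.
Between parallel currents the two contributions point in opposite directions, so they subtract. B = |B₁ − B₂| = |1.97×10⁻⁴ − 8.34×10⁻⁵| = 1.14×10⁻⁴ T.

B ≈ 114 μT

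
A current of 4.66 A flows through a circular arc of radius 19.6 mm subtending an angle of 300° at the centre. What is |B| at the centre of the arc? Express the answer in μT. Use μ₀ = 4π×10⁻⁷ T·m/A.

The Biot–Savart field of a circular arc at its centre is B = μ₀Iφ/(4πR), with φ = 5.236 rad.
B = (4π×10⁻⁷ × 4.66 × 5.236) / (4π × 0.0196) = 1.24×10⁻⁴ T.

B ≈ 124 μT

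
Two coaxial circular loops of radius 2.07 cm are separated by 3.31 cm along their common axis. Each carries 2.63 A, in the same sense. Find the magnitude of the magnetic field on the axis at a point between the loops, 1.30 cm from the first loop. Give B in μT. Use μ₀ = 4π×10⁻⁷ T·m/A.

B ≈ 78.0 μT

Each loop contributes B = μ₀IR²/[2(R²+z²)^(3/2)] on the axis, with z measured from that loop.
Loop 1 (z = 0.013 m): B₁ = 4.85×10⁻⁵ T. Loop 2 (z = 0.0201 m): B₂ = 2.95×10⁻⁵ T.
The fields add: B = B₁ + B₂ = 7.80×10⁻⁵ T.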